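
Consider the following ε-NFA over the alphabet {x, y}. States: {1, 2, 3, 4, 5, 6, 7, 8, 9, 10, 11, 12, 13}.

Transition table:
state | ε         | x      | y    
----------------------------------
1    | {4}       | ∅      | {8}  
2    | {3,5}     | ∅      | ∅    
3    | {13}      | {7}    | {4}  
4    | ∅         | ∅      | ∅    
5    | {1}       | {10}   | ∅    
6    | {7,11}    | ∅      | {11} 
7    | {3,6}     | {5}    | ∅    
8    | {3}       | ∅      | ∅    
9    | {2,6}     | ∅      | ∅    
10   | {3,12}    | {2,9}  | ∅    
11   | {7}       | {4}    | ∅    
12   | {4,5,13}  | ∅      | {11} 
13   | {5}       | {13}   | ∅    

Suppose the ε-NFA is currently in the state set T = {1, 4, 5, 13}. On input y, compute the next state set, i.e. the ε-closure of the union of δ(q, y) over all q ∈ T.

1 on y → {8}.
No y-transition from 4, 5, 13.
Union after reading y: {8}.
Now take the ε-closure:
From 8 via ε: add 3.
From 3 via ε: add 13.
From 13 via ε: add 5.
From 5 via ε: add 1.
From 1 via ε: add 4.
No new states can be added; the closed set is {1, 3, 4, 5, 8, 13}.

{1, 3, 4, 5, 8, 13}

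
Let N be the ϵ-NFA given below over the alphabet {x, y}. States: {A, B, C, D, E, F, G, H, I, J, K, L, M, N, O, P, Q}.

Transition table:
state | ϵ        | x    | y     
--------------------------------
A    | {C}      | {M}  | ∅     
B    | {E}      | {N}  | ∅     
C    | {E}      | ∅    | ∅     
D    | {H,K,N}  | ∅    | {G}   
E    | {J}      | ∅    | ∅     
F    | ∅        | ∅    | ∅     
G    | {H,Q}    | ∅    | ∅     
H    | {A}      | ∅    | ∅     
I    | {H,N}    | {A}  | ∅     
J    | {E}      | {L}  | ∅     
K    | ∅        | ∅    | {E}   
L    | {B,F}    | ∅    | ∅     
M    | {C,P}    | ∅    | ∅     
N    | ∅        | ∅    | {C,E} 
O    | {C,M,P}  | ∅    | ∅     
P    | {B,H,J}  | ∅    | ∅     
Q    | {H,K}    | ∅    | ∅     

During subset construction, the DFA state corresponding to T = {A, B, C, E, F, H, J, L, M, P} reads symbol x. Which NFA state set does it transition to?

A on x → {M}.
B on x → {N}.
J on x → {L}.
No x-transition from C, E, F, H, L, M, P.
Union after reading x: {L, M, N}.
Now take the ϵ-closure:
From L via ϵ: add B, F.
From M via ϵ: add C, P.
From B via ϵ: add E.
From P via ϵ: add H, J.
From H via ϵ: add A.
No new states can be added; the closed set is {A, B, C, E, F, H, J, L, M, N, P}.

{A, B, C, E, F, H, J, L, M, N, P}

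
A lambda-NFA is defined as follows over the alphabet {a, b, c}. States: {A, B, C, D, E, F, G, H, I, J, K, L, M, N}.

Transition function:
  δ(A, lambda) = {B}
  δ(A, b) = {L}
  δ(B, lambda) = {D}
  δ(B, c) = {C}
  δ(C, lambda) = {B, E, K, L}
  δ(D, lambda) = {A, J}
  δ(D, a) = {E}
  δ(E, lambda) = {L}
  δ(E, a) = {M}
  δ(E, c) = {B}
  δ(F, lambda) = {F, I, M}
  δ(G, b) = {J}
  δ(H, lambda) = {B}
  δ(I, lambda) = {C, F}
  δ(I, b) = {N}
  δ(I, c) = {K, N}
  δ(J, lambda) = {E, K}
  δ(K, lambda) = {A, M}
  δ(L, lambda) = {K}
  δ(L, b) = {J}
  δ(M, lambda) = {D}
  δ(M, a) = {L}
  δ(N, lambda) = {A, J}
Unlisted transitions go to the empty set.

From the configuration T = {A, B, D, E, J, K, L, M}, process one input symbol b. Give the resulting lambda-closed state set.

A on b → {L}.
L on b → {J}.
No b-transition from B, D, E, J, K, M.
Union after reading b: {J, L}.
Now take the lambda-closure:
From J via lambda: add E, K.
From K via lambda: add A, M.
From A via lambda: add B.
From M via lambda: add D.
No new states can be added; the closed set is {A, B, D, E, J, K, L, M}.

{A, B, D, E, J, K, L, M}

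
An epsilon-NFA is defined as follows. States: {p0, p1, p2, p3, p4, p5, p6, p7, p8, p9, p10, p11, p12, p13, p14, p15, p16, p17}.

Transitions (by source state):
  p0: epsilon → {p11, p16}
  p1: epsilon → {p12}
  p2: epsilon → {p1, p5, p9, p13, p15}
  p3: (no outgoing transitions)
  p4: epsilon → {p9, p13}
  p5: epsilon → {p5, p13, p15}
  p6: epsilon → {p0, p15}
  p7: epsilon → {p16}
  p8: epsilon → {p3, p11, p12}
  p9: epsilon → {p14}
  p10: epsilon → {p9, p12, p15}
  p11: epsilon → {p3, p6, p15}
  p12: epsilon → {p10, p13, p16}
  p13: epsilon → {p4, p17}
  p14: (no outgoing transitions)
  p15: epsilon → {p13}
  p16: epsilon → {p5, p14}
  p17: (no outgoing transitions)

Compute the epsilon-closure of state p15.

{p4, p9, p13, p14, p15, p17}

Start with {p15}.
From p15 via epsilon: add p13.
From p13 via epsilon: add p4, p17.
From p4 via epsilon: add p9.
From p9 via epsilon: add p14.
No new states can be added; the closed set is {p4, p9, p13, p14, p15, p17}.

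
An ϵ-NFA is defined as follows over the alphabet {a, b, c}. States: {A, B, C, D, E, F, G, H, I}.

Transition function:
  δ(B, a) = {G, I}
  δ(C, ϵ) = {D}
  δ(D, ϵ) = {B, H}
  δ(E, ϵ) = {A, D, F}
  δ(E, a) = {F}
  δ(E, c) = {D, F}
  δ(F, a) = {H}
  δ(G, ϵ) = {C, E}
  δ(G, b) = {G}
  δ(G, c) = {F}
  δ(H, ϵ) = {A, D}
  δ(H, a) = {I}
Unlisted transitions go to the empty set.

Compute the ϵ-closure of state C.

Start with {C}.
From C via ϵ: add D.
From D via ϵ: add B, H.
From H via ϵ: add A.
No new states can be added; the closed set is {A, B, C, D, H}.

{A, B, C, D, H}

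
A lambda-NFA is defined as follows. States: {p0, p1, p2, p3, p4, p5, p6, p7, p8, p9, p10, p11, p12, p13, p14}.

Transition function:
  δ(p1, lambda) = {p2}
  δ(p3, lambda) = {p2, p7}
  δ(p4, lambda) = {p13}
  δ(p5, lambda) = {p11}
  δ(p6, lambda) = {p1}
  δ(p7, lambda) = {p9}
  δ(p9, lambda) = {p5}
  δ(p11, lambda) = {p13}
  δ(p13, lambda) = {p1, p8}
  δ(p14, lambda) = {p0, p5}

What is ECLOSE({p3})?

Start with {p3}.
From p3 via lambda: add p2, p7.
From p7 via lambda: add p9.
From p9 via lambda: add p5.
From p5 via lambda: add p11.
From p11 via lambda: add p13.
From p13 via lambda: add p1, p8.
No new states can be added; the closed set is {p1, p2, p3, p5, p7, p8, p9, p11, p13}.

{p1, p2, p3, p5, p7, p8, p9, p11, p13}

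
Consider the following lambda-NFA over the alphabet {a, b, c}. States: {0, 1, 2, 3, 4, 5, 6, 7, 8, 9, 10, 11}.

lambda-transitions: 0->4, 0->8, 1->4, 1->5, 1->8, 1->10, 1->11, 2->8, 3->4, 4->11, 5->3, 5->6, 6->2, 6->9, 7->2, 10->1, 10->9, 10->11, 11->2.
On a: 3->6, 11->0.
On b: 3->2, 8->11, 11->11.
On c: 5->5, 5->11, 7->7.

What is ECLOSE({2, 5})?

Start with {2, 5}.
From 2 via lambda: add 8.
From 5 via lambda: add 3, 6.
From 3 via lambda: add 4.
From 6 via lambda: add 9.
From 4 via lambda: add 11.
No new states can be added; the closed set is {2, 3, 4, 5, 6, 8, 9, 11}.

{2, 3, 4, 5, 6, 8, 9, 11}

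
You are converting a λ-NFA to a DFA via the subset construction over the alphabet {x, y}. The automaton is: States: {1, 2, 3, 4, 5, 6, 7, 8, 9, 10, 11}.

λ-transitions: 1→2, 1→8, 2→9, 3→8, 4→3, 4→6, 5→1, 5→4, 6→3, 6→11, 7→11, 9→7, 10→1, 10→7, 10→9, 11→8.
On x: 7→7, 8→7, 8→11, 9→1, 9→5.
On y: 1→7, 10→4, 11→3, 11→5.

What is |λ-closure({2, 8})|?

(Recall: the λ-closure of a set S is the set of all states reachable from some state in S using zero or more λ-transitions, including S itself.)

5

Start with {2, 8}.
From 2 via λ: add 9.
From 9 via λ: add 7.
From 7 via λ: add 11.
λ-closure = {2, 7, 8, 9, 11}, which has 5 states.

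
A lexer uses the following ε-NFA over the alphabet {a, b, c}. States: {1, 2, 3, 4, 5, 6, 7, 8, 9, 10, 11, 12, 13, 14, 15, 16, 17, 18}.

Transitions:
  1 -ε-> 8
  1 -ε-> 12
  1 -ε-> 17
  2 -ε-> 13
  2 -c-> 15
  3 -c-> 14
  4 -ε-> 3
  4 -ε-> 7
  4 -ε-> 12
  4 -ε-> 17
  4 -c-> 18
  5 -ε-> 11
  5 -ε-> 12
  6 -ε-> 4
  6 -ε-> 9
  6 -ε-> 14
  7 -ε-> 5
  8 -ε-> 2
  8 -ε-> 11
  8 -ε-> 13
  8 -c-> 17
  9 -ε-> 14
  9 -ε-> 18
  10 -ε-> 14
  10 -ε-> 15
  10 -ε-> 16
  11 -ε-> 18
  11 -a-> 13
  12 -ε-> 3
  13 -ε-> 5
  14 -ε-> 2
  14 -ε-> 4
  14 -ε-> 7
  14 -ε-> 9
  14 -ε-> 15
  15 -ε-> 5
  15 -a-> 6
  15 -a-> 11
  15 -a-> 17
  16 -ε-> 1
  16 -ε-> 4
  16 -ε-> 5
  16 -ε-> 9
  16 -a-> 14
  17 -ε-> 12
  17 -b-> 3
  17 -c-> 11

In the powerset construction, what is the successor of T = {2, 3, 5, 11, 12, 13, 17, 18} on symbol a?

11 on a → {13}.
No a-transition from 2, 3, 5, 12, 13, 17, 18.
Union after reading a: {13}.
Now take the ε-closure:
From 13 via ε: add 5.
From 5 via ε: add 11, 12.
From 11 via ε: add 18.
From 12 via ε: add 3.
No new states can be added; the closed set is {3, 5, 11, 12, 13, 18}.

{3, 5, 11, 12, 13, 18}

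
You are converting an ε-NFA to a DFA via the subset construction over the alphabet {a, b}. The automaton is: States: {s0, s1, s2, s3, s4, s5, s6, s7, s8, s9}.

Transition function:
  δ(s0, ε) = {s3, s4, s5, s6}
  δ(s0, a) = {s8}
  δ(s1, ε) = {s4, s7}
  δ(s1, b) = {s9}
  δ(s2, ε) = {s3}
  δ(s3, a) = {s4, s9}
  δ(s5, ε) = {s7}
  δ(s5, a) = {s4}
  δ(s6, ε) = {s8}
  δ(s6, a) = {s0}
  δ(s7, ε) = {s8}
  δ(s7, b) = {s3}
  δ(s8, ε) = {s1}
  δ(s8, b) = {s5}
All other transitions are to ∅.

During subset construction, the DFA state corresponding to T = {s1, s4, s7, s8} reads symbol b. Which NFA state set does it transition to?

{s1, s3, s4, s5, s7, s8, s9}

s1 on b → {s9}.
s7 on b → {s3}.
s8 on b → {s5}.
No b-transition from s4.
Union after reading b: {s3, s5, s9}.
Now take the ε-closure:
From s5 via ε: add s7.
From s7 via ε: add s8.
From s8 via ε: add s1.
From s1 via ε: add s4.
No new states can be added; the closed set is {s1, s3, s4, s5, s7, s8, s9}.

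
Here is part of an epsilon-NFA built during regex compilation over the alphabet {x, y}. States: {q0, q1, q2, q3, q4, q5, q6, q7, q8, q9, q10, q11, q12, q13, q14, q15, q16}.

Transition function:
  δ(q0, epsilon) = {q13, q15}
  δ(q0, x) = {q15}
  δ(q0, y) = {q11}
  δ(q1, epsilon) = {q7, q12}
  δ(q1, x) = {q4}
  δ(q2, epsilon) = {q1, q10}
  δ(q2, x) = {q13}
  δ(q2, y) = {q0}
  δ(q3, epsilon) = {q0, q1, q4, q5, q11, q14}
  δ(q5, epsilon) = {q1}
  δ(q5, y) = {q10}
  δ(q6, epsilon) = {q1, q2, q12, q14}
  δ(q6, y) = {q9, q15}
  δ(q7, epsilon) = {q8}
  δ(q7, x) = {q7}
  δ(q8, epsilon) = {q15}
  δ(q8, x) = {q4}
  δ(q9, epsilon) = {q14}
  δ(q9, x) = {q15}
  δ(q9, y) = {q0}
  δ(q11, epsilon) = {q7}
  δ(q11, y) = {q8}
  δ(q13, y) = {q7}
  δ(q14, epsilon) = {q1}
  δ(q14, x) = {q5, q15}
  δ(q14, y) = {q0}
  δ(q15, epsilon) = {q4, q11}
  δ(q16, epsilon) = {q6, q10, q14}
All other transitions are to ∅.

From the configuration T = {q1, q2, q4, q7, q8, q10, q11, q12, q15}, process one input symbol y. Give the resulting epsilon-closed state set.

{q0, q4, q7, q8, q11, q13, q15}

q2 on y → {q0}.
q11 on y → {q8}.
No y-transition from q1, q4, q7, q8, q10, q12, q15.
Union after reading y: {q0, q8}.
Now take the epsilon-closure:
From q0 via epsilon: add q13, q15.
From q15 via epsilon: add q4, q11.
From q11 via epsilon: add q7.
No new states can be added; the closed set is {q0, q4, q7, q8, q11, q13, q15}.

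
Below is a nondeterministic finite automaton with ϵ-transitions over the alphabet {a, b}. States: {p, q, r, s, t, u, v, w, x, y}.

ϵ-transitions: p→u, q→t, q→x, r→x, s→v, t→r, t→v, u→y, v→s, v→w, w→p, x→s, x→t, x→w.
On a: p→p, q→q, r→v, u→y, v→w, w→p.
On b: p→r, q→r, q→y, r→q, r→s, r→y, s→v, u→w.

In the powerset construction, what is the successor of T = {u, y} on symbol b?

{p, u, w, y}

u on b → {w}.
No b-transition from y.
Union after reading b: {w}.
Now take the ϵ-closure:
From w via ϵ: add p.
From p via ϵ: add u.
From u via ϵ: add y.
No new states can be added; the closed set is {p, u, w, y}.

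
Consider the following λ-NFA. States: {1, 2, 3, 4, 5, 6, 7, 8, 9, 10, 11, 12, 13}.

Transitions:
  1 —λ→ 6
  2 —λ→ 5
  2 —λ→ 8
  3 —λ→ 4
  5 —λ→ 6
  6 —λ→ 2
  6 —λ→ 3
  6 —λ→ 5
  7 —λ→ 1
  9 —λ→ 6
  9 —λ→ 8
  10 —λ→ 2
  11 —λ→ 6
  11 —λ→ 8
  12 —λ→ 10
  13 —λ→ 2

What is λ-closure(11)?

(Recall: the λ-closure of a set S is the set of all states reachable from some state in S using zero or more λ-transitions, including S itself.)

{2, 3, 4, 5, 6, 8, 11}

Start with {11}.
From 11 via λ: add 6, 8.
From 6 via λ: add 2, 3, 5.
From 3 via λ: add 4.
No new states can be added; the closed set is {2, 3, 4, 5, 6, 8, 11}.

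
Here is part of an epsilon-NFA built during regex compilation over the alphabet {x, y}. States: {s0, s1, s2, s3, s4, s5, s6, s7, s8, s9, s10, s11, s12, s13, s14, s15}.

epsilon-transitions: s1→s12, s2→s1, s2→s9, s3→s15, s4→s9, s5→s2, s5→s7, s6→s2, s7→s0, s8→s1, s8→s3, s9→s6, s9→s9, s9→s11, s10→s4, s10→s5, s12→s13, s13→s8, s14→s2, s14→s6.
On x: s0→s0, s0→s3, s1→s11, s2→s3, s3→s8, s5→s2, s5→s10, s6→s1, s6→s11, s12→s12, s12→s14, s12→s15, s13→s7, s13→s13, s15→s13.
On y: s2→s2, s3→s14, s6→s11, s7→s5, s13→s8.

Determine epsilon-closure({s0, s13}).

{s0, s1, s3, s8, s12, s13, s15}

Start with {s0, s13}.
From s13 via epsilon: add s8.
From s8 via epsilon: add s1, s3.
From s1 via epsilon: add s12.
From s3 via epsilon: add s15.
No new states can be added; the closed set is {s0, s1, s3, s8, s12, s13, s15}.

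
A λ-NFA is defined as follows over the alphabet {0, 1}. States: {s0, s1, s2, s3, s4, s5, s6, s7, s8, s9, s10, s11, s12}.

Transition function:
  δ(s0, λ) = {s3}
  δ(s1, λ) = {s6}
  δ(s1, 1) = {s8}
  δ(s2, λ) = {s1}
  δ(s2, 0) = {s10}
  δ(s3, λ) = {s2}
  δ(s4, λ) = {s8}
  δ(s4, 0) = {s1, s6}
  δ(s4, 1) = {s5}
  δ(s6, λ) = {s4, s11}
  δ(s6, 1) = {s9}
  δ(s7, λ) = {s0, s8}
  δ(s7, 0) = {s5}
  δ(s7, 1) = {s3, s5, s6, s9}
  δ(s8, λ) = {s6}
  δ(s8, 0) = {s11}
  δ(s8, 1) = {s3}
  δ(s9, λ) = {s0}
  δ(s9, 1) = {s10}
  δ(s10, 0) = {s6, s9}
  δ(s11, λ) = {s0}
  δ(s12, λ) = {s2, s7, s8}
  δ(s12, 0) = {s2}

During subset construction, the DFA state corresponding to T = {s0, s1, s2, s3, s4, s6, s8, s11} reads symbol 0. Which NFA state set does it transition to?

s2 on 0 → {s10}.
s4 on 0 → {s1, s6}.
s8 on 0 → {s11}.
No 0-transition from s0, s1, s3, s6, s11.
Union after reading 0: {s1, s6, s10, s11}.
Now take the λ-closure:
From s6 via λ: add s4.
From s11 via λ: add s0.
From s0 via λ: add s3.
From s4 via λ: add s8.
From s3 via λ: add s2.
No new states can be added; the closed set is {s0, s1, s2, s3, s4, s6, s8, s10, s11}.

{s0, s1, s2, s3, s4, s6, s8, s10, s11}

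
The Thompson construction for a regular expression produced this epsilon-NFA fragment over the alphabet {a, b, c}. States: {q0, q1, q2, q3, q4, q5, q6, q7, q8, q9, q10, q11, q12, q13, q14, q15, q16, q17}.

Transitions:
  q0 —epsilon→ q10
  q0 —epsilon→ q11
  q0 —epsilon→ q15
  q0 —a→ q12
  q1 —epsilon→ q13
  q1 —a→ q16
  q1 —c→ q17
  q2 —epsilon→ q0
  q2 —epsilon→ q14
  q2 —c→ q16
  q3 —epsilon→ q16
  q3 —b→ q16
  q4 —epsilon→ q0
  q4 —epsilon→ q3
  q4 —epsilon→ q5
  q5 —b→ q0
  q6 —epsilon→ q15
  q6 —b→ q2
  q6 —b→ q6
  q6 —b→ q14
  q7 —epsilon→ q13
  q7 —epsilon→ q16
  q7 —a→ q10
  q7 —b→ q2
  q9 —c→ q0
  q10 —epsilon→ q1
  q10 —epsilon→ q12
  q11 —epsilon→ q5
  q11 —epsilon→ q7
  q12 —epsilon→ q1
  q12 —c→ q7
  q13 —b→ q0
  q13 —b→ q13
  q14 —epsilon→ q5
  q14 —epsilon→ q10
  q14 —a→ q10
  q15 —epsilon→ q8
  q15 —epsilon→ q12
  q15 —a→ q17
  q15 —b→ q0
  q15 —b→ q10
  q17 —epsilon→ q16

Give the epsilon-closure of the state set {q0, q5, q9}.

Start with {q0, q5, q9}.
From q0 via epsilon: add q10, q11, q15.
From q10 via epsilon: add q1, q12.
From q11 via epsilon: add q7.
From q15 via epsilon: add q8.
From q1 via epsilon: add q13.
From q7 via epsilon: add q16.
No new states can be added; the closed set is {q0, q1, q5, q7, q8, q9, q10, q11, q12, q13, q15, q16}.

{q0, q1, q5, q7, q8, q9, q10, q11, q12, q13, q15, q16}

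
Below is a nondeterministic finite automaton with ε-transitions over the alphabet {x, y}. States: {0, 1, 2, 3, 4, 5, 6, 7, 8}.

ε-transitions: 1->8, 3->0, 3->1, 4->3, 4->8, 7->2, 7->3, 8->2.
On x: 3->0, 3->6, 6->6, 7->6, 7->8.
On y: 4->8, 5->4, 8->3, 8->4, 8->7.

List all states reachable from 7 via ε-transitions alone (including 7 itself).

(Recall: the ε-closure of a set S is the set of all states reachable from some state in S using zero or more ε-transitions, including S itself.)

{0, 1, 2, 3, 7, 8}

Start with {7}.
From 7 via ε: add 2, 3.
From 3 via ε: add 0, 1.
From 1 via ε: add 8.
No new states can be added; the closed set is {0, 1, 2, 3, 7, 8}.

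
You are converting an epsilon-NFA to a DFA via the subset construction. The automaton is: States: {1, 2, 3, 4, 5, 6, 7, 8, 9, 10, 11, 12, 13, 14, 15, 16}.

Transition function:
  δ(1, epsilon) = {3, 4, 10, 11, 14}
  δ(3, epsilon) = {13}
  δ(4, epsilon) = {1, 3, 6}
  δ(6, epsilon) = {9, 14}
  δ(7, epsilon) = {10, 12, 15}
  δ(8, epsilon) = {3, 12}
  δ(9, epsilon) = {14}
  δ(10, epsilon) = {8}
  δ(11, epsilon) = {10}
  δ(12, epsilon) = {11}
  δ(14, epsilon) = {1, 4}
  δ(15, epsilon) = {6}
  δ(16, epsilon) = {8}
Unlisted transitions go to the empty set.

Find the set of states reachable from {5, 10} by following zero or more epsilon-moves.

{3, 5, 8, 10, 11, 12, 13}

Start with {5, 10}.
From 10 via epsilon: add 8.
From 8 via epsilon: add 3, 12.
From 3 via epsilon: add 13.
From 12 via epsilon: add 11.
No new states can be added; the closed set is {3, 5, 8, 10, 11, 12, 13}.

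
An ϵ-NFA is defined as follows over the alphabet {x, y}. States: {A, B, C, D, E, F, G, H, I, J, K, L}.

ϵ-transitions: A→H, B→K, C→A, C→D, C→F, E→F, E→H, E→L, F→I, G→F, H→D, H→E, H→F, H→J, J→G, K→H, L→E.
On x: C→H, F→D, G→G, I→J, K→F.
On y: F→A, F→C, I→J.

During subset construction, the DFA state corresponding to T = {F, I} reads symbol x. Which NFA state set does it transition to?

F on x → {D}.
I on x → {J}.
Union after reading x: {D, J}.
Now take the ϵ-closure:
From J via ϵ: add G.
From G via ϵ: add F.
From F via ϵ: add I.
No new states can be added; the closed set is {D, F, G, I, J}.

{D, F, G, I, J}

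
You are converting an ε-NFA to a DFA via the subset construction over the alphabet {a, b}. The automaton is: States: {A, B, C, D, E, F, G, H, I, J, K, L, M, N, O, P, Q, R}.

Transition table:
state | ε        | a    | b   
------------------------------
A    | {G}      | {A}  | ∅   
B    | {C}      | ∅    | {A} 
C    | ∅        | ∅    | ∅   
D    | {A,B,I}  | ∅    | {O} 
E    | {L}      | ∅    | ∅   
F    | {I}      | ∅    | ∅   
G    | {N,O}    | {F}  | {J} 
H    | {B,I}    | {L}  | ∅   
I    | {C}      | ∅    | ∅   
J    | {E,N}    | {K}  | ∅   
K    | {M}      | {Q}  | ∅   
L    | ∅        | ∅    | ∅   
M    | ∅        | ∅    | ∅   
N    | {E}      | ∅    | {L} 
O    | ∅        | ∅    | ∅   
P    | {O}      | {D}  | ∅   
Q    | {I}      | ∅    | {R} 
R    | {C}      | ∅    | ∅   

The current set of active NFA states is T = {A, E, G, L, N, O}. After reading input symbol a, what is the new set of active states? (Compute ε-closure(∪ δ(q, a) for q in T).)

{A, C, E, F, G, I, L, N, O}

A on a → {A}.
G on a → {F}.
No a-transition from E, L, N, O.
Union after reading a: {A, F}.
Now take the ε-closure:
From A via ε: add G.
From F via ε: add I.
From G via ε: add N, O.
From I via ε: add C.
From N via ε: add E.
From E via ε: add L.
No new states can be added; the closed set is {A, C, E, F, G, I, L, N, O}.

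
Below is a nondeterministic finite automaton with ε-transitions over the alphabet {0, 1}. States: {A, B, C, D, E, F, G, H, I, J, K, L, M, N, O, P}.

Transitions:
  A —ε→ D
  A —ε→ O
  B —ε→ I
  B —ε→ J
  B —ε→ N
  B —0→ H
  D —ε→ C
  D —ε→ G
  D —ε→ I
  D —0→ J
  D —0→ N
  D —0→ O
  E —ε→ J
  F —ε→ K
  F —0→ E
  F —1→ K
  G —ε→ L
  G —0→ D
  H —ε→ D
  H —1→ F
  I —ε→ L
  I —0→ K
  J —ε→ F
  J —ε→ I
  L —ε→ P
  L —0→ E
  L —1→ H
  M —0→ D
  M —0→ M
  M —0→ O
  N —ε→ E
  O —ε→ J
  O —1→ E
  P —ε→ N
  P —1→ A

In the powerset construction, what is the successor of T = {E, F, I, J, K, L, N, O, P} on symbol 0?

F on 0 → {E}.
I on 0 → {K}.
L on 0 → {E}.
No 0-transition from E, J, K, N, O, P.
Union after reading 0: {E, K}.
Now take the ε-closure:
From E via ε: add J.
From J via ε: add F, I.
From I via ε: add L.
From L via ε: add P.
From P via ε: add N.
No new states can be added; the closed set is {E, F, I, J, K, L, N, P}.

{E, F, I, J, K, L, N, P}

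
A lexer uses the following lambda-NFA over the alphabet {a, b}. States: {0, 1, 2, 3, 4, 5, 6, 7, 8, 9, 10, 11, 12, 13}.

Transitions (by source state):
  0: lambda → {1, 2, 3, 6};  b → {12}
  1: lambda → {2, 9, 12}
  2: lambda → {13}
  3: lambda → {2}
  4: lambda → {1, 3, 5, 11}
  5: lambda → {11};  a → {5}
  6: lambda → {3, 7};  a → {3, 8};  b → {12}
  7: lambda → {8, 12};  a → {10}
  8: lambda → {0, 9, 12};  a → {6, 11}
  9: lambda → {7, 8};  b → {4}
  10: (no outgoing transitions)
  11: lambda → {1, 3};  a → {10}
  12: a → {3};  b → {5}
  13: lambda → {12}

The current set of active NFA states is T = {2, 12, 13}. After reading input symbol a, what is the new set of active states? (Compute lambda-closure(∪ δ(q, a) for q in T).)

{2, 3, 12, 13}

12 on a → {3}.
No a-transition from 2, 13.
Union after reading a: {3}.
Now take the lambda-closure:
From 3 via lambda: add 2.
From 2 via lambda: add 13.
From 13 via lambda: add 12.
No new states can be added; the closed set is {2, 3, 12, 13}.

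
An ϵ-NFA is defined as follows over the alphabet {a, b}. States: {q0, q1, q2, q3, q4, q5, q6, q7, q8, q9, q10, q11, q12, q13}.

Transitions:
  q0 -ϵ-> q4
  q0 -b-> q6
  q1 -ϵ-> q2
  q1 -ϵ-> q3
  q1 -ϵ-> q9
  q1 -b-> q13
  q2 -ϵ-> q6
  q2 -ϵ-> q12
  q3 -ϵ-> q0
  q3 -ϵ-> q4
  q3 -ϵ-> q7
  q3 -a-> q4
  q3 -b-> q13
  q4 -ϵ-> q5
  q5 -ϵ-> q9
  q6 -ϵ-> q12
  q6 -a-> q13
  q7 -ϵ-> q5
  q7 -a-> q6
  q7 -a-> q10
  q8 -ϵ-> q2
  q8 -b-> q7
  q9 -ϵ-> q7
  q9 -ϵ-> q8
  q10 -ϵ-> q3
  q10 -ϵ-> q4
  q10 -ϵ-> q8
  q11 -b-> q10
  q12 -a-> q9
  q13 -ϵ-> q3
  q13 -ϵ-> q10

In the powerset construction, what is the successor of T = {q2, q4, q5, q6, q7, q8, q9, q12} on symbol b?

{q2, q5, q6, q7, q8, q9, q12}

q8 on b → {q7}.
No b-transition from q2, q4, q5, q6, q7, q9, q12.
Union after reading b: {q7}.
Now take the ϵ-closure:
From q7 via ϵ: add q5.
From q5 via ϵ: add q9.
From q9 via ϵ: add q8.
From q8 via ϵ: add q2.
From q2 via ϵ: add q6, q12.
No new states can be added; the closed set is {q2, q5, q6, q7, q8, q9, q12}.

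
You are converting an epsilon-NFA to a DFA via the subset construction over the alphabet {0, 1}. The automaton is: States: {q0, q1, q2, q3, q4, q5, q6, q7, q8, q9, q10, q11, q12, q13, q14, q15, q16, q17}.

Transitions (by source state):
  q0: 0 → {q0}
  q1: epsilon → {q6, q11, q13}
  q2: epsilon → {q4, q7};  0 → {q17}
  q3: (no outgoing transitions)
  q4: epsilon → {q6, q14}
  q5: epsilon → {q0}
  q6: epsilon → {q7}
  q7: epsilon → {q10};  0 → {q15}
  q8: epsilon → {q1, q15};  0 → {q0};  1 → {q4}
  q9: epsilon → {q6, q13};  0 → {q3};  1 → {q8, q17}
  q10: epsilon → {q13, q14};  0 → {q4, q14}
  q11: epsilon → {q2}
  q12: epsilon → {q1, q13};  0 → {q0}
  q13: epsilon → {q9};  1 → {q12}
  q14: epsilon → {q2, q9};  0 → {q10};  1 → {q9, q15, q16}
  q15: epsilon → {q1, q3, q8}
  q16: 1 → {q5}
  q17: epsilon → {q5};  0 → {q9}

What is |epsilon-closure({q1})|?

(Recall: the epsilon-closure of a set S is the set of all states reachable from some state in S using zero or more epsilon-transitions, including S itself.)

Start with {q1}.
From q1 via epsilon: add q6, q11, q13.
From q6 via epsilon: add q7.
From q11 via epsilon: add q2.
From q13 via epsilon: add q9.
From q2 via epsilon: add q4.
From q7 via epsilon: add q10.
From q4 via epsilon: add q14.
epsilon-closure = {q1, q2, q4, q6, q7, q9, q10, q11, q13, q14}, which has 10 states.

10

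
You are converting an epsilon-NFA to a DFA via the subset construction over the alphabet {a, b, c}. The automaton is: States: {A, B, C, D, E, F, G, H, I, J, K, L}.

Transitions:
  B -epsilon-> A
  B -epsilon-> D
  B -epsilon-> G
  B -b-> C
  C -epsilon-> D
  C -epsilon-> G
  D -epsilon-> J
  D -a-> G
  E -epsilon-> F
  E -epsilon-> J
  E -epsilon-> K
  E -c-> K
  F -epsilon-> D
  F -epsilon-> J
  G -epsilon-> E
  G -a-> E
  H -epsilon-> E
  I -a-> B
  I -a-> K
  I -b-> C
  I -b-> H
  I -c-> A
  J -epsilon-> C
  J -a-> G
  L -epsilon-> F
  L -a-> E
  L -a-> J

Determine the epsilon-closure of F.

{C, D, E, F, G, J, K}

Start with {F}.
From F via epsilon: add D, J.
From J via epsilon: add C.
From C via epsilon: add G.
From G via epsilon: add E.
From E via epsilon: add K.
No new states can be added; the closed set is {C, D, E, F, G, J, K}.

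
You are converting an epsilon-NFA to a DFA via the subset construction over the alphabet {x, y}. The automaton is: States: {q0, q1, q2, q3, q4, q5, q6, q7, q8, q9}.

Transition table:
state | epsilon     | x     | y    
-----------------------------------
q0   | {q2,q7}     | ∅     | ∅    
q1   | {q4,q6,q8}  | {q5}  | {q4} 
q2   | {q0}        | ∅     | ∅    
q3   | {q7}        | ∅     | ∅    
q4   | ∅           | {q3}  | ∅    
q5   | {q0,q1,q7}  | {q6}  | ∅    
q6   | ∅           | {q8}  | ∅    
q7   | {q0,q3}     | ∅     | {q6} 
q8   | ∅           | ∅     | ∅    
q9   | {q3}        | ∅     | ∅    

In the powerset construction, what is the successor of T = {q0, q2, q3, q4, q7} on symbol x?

{q0, q2, q3, q7}

q4 on x → {q3}.
No x-transition from q0, q2, q3, q7.
Union after reading x: {q3}.
Now take the epsilon-closure:
From q3 via epsilon: add q7.
From q7 via epsilon: add q0.
From q0 via epsilon: add q2.
No new states can be added; the closed set is {q0, q2, q3, q7}.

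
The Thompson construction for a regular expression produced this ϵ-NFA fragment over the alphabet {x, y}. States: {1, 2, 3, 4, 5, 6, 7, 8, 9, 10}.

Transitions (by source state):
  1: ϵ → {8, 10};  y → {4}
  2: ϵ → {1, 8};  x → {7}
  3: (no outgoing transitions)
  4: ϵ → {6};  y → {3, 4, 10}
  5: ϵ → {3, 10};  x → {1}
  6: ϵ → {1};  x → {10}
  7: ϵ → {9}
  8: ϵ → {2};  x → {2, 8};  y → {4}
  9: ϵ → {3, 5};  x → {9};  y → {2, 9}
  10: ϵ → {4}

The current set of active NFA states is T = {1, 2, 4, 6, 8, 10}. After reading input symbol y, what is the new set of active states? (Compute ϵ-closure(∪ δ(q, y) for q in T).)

1 on y → {4}.
4 on y → {3, 4, 10}.
8 on y → {4}.
No y-transition from 2, 6, 10.
Union after reading y: {3, 4, 10}.
Now take the ϵ-closure:
From 4 via ϵ: add 6.
From 6 via ϵ: add 1.
From 1 via ϵ: add 8.
From 8 via ϵ: add 2.
No new states can be added; the closed set is {1, 2, 3, 4, 6, 8, 10}.

{1, 2, 3, 4, 6, 8, 10}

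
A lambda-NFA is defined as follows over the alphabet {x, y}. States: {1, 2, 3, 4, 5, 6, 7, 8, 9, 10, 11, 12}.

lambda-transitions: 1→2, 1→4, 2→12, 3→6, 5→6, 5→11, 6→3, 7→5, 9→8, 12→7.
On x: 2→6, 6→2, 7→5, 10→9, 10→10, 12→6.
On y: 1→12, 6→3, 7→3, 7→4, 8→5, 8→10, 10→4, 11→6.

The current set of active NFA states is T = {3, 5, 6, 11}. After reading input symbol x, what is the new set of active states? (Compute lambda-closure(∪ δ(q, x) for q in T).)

{2, 3, 5, 6, 7, 11, 12}

6 on x → {2}.
No x-transition from 3, 5, 11.
Union after reading x: {2}.
Now take the lambda-closure:
From 2 via lambda: add 12.
From 12 via lambda: add 7.
From 7 via lambda: add 5.
From 5 via lambda: add 6, 11.
From 6 via lambda: add 3.
No new states can be added; the closed set is {2, 3, 5, 6, 7, 11, 12}.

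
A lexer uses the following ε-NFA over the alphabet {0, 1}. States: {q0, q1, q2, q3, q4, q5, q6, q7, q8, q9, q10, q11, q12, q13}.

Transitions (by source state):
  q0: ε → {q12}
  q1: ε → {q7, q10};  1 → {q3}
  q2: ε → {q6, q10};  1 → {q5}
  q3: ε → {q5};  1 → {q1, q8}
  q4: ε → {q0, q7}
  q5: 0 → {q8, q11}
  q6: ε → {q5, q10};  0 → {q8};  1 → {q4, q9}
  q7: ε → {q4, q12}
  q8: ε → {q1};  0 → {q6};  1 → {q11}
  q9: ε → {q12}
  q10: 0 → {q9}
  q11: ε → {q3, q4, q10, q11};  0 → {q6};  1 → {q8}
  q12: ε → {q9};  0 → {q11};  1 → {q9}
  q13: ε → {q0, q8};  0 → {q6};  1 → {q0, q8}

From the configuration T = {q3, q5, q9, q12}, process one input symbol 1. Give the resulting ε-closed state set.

q3 on 1 → {q1, q8}.
q12 on 1 → {q9}.
No 1-transition from q5, q9.
Union after reading 1: {q1, q8, q9}.
Now take the ε-closure:
From q1 via ε: add q7, q10.
From q9 via ε: add q12.
From q7 via ε: add q4.
From q4 via ε: add q0.
No new states can be added; the closed set is {q0, q1, q4, q7, q8, q9, q10, q12}.

{q0, q1, q4, q7, q8, q9, q10, q12}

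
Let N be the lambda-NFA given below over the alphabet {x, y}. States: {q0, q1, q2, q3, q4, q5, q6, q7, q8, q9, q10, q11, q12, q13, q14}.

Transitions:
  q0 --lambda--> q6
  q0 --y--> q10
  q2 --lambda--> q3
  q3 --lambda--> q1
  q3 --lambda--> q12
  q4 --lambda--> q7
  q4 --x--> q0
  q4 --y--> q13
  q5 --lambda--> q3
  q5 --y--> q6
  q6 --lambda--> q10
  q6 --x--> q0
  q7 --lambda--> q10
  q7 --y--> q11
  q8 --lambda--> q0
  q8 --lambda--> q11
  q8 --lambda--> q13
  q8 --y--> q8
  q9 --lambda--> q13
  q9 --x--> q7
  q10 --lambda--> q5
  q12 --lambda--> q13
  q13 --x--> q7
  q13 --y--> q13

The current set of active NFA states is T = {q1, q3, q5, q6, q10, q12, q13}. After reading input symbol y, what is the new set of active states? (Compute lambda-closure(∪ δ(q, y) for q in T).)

{q1, q3, q5, q6, q10, q12, q13}

q5 on y → {q6}.
q13 on y → {q13}.
No y-transition from q1, q3, q6, q10, q12.
Union after reading y: {q6, q13}.
Now take the lambda-closure:
From q6 via lambda: add q10.
From q10 via lambda: add q5.
From q5 via lambda: add q3.
From q3 via lambda: add q1, q12.
No new states can be added; the closed set is {q1, q3, q5, q6, q10, q12, q13}.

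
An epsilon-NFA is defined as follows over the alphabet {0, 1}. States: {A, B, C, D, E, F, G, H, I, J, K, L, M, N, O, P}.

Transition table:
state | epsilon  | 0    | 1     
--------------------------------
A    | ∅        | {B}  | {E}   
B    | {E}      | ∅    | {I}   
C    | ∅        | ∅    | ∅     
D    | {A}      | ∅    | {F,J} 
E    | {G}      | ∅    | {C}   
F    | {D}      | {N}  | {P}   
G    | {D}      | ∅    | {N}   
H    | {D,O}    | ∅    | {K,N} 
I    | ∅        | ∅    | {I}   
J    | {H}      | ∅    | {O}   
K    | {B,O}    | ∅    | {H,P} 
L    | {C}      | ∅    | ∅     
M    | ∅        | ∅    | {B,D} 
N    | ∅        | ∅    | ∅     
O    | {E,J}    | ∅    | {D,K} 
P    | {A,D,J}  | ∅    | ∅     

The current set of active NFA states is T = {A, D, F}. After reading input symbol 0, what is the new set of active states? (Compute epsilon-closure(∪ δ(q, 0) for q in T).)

A on 0 → {B}.
F on 0 → {N}.
No 0-transition from D.
Union after reading 0: {B, N}.
Now take the epsilon-closure:
From B via epsilon: add E.
From E via epsilon: add G.
From G via epsilon: add D.
From D via epsilon: add A.
No new states can be added; the closed set is {A, B, D, E, G, N}.

{A, B, D, E, G, N}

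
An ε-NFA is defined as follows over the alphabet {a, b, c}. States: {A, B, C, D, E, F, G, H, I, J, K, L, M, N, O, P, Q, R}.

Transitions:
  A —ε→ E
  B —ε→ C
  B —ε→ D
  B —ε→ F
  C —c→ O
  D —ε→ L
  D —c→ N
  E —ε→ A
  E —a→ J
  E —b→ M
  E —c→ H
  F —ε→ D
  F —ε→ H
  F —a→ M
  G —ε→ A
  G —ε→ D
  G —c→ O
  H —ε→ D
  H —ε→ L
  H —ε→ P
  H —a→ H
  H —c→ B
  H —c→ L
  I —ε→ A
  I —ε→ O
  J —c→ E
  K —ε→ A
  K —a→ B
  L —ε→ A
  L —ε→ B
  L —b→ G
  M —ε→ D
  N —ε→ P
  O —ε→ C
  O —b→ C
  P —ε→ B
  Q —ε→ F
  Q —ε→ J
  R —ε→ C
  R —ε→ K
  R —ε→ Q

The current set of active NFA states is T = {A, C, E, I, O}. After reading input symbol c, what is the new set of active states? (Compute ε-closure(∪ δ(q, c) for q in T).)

{A, B, C, D, E, F, H, L, O, P}

C on c → {O}.
E on c → {H}.
No c-transition from A, I, O.
Union after reading c: {H, O}.
Now take the ε-closure:
From H via ε: add D, L, P.
From O via ε: add C.
From L via ε: add A, B.
From A via ε: add E.
From B via ε: add F.
No new states can be added; the closed set is {A, B, C, D, E, F, H, L, O, P}.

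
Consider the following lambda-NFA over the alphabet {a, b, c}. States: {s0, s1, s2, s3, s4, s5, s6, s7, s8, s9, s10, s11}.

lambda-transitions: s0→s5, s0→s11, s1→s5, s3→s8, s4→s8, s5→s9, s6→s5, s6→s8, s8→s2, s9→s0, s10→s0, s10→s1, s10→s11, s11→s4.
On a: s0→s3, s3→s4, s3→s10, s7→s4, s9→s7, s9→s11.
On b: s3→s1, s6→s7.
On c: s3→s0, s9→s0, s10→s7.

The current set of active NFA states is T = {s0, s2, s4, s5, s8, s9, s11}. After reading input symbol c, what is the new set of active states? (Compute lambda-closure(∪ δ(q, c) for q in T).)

s9 on c → {s0}.
No c-transition from s0, s2, s4, s5, s8, s11.
Union after reading c: {s0}.
Now take the lambda-closure:
From s0 via lambda: add s5, s11.
From s5 via lambda: add s9.
From s11 via lambda: add s4.
From s4 via lambda: add s8.
From s8 via lambda: add s2.
No new states can be added; the closed set is {s0, s2, s4, s5, s8, s9, s11}.

{s0, s2, s4, s5, s8, s9, s11}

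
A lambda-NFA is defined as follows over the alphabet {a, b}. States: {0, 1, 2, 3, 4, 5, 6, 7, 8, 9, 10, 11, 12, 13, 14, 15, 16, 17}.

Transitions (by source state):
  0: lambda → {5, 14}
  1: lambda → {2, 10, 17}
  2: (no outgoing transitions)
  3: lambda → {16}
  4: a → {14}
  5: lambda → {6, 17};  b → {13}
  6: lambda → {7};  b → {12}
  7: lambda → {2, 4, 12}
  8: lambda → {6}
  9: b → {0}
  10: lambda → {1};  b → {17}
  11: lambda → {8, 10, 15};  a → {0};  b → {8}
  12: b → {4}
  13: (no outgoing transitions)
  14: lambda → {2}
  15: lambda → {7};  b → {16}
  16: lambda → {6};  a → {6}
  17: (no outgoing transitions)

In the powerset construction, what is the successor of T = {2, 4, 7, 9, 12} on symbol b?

9 on b → {0}.
12 on b → {4}.
No b-transition from 2, 4, 7.
Union after reading b: {0, 4}.
Now take the lambda-closure:
From 0 via lambda: add 5, 14.
From 5 via lambda: add 6, 17.
From 14 via lambda: add 2.
From 6 via lambda: add 7.
From 7 via lambda: add 12.
No new states can be added; the closed set is {0, 2, 4, 5, 6, 7, 12, 14, 17}.

{0, 2, 4, 5, 6, 7, 12, 14, 17}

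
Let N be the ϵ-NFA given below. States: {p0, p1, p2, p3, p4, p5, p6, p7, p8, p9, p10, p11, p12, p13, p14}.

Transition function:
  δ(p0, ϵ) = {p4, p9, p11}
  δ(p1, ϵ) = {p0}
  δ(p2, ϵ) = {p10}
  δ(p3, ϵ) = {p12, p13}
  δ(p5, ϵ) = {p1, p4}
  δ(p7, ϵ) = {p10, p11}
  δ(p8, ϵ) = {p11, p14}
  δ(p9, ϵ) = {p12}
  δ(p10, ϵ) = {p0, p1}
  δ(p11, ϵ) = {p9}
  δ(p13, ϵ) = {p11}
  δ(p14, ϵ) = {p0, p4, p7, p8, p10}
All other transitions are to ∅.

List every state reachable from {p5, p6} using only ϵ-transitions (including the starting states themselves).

{p0, p1, p4, p5, p6, p9, p11, p12}

Start with {p5, p6}.
From p5 via ϵ: add p1, p4.
From p1 via ϵ: add p0.
From p0 via ϵ: add p9, p11.
From p9 via ϵ: add p12.
No new states can be added; the closed set is {p0, p1, p4, p5, p6, p9, p11, p12}.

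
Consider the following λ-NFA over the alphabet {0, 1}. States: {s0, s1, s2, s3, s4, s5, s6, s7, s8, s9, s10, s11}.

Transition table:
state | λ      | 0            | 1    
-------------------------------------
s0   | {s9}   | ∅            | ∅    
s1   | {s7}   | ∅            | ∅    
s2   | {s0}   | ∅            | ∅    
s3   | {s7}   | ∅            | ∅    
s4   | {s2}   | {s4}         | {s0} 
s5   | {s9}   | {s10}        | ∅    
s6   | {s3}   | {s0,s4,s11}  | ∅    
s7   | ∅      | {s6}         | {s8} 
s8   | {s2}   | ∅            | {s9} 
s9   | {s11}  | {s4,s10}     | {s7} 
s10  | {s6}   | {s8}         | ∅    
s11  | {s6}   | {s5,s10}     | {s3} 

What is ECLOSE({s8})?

{s0, s2, s3, s6, s7, s8, s9, s11}

Start with {s8}.
From s8 via λ: add s2.
From s2 via λ: add s0.
From s0 via λ: add s9.
From s9 via λ: add s11.
From s11 via λ: add s6.
From s6 via λ: add s3.
From s3 via λ: add s7.
No new states can be added; the closed set is {s0, s2, s3, s6, s7, s8, s9, s11}.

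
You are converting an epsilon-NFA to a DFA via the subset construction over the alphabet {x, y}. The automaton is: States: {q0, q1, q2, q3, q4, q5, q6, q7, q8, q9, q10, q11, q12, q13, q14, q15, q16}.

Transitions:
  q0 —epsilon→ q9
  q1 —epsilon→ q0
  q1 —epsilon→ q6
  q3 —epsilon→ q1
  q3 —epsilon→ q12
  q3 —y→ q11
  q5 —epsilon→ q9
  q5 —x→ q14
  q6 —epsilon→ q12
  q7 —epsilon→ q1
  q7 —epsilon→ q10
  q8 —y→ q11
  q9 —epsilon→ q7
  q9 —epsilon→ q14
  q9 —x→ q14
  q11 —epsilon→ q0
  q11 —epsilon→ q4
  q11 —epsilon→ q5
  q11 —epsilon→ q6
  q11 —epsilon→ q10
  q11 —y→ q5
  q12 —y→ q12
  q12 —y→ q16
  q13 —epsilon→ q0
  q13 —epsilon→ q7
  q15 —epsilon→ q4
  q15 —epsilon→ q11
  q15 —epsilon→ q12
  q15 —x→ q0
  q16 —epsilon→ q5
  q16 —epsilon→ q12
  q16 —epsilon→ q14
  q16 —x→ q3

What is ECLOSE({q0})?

{q0, q1, q6, q7, q9, q10, q12, q14}

Start with {q0}.
From q0 via epsilon: add q9.
From q9 via epsilon: add q7, q14.
From q7 via epsilon: add q1, q10.
From q1 via epsilon: add q6.
From q6 via epsilon: add q12.
No new states can be added; the closed set is {q0, q1, q6, q7, q9, q10, q12, q14}.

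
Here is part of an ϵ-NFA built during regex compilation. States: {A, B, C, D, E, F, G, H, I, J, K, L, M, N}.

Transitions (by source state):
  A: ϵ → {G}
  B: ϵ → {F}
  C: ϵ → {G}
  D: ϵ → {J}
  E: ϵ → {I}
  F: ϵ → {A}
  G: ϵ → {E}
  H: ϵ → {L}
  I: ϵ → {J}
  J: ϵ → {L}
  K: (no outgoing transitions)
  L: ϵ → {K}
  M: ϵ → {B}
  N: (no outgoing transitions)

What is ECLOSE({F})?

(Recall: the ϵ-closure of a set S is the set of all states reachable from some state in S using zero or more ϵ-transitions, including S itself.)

Start with {F}.
From F via ϵ: add A.
From A via ϵ: add G.
From G via ϵ: add E.
From E via ϵ: add I.
From I via ϵ: add J.
From J via ϵ: add L.
From L via ϵ: add K.
No new states can be added; the closed set is {A, E, F, G, I, J, K, L}.

{A, E, F, G, I, J, K, L}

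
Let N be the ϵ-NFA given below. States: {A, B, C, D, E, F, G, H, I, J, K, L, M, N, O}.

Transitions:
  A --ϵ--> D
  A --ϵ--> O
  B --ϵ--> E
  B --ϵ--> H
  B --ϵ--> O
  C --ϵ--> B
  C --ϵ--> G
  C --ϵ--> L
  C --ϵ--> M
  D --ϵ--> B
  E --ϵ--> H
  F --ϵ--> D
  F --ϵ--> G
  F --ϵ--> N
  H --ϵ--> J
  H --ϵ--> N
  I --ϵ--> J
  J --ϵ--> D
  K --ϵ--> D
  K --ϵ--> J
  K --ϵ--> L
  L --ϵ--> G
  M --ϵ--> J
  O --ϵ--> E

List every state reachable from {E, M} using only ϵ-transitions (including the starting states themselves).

{B, D, E, H, J, M, N, O}

Start with {E, M}.
From E via ϵ: add H.
From M via ϵ: add J.
From H via ϵ: add N.
From J via ϵ: add D.
From D via ϵ: add B.
From B via ϵ: add O.
No new states can be added; the closed set is {B, D, E, H, J, M, N, O}.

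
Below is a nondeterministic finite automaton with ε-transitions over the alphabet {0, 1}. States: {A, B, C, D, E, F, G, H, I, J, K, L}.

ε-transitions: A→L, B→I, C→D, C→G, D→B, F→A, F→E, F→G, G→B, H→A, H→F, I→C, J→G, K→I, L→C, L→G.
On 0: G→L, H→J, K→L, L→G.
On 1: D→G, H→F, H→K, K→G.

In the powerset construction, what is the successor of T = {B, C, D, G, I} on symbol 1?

D on 1 → {G}.
No 1-transition from B, C, G, I.
Union after reading 1: {G}.
Now take the ε-closure:
From G via ε: add B.
From B via ε: add I.
From I via ε: add C.
From C via ε: add D.
No new states can be added; the closed set is {B, C, D, G, I}.

{B, C, D, G, I}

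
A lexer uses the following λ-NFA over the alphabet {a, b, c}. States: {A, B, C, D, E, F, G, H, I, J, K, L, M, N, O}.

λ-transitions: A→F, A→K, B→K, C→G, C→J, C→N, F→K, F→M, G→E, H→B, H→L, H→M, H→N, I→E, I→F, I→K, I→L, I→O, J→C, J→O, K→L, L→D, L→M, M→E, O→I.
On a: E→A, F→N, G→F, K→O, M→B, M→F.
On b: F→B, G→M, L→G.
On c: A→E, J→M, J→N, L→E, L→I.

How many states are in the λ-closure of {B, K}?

6

Start with {B, K}.
From K via λ: add L.
From L via λ: add D, M.
From M via λ: add E.
λ-closure = {B, D, E, K, L, M}, which has 6 states.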